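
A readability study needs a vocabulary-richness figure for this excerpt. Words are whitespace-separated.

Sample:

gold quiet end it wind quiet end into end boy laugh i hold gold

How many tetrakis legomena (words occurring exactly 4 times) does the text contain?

0

Frequencies: end:3, gold:2, quiet:2, it:1, wind:1, into:1, boy:1, laugh:1, i:1, hold:1
Words with frequency 4: (none)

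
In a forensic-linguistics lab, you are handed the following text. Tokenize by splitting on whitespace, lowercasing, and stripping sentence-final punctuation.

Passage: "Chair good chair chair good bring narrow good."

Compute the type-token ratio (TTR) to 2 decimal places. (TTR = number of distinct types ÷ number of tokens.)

0.50

N = 8 tokens, V = 4 types.
TTR = V / N = 4 / 8 = 0.50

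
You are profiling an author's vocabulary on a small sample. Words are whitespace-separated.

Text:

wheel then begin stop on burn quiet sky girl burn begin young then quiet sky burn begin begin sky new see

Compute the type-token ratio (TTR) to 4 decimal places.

N = 21 tokens, V = 12 types.
TTR = V / N = 12 / 21 = 0.5714

0.5714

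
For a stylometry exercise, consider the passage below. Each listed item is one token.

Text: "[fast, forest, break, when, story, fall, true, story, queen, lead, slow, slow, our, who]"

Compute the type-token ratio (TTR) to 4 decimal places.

0.8571

N = 14 tokens, V = 12 types.
TTR = V / N = 12 / 14 = 0.8571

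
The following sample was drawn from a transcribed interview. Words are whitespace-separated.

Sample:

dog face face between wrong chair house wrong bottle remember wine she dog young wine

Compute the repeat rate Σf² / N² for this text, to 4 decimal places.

Frequencies: dog:2, face:2, wrong:2, wine:2, between:1, chair:1, house:1, bottle:1, remember:1, she:1, young:1
Σf² = 23; N² = 225
Repeat rate = 23 / 225 = 0.1022

0.1022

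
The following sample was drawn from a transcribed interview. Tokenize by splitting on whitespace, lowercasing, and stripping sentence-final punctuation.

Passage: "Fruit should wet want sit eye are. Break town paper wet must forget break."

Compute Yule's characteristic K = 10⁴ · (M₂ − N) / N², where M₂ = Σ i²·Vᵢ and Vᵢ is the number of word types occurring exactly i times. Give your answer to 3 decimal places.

204.082

Frequencies: wet:2, break:2, fruit:1, should:1, want:1, sit:1, eye:1, are:1, town:1, paper:1, must:1, forget:1
N = 14. Frequency spectrum: V_1=10, V_2=2
M₂ = 1²·10 + 2²·2 = 18
K = 10000 × (18 − 14) / 14² = 204.082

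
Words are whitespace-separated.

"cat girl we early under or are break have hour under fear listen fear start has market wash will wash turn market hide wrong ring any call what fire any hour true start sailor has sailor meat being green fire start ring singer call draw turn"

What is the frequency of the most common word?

Frequencies: start:3, under:2, hour:2, fear:2, has:2, market:2, wash:2, turn:2, ring:2, any:2, call:2, fire:2, sailor:2, cat:1, girl:1, we:1, early:1, or:1, are:1, break:1, … (12 more, each freq 1)
Most common: 'start' with frequency 3.

3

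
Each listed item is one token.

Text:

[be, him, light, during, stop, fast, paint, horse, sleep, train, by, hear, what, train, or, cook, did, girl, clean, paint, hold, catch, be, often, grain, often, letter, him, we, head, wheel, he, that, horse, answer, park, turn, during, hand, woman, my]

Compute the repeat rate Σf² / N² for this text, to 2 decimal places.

Frequencies: be:2, him:2, during:2, paint:2, horse:2, train:2, often:2, light:1, stop:1, fast:1, sleep:1, by:1, hear:1, what:1, or:1, cook:1, did:1, girl:1, clean:1, hold:1, … (14 more, each freq 1)
Σf² = 55; N² = 1681
Repeat rate = 55 / 1681 = 0.03

0.03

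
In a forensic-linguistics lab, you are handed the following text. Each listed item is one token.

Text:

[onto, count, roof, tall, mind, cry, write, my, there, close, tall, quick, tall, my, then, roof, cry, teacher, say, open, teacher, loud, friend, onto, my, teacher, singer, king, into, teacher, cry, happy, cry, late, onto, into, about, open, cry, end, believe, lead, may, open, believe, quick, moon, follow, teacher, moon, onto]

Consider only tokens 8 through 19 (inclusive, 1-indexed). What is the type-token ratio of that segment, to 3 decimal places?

0.833

Segment tokens 8–19: my, there, close, tall, quick, tall, my, then, roof, cry, teacher, say
Segment N = 12, segment V = 10.
TTR = 10 / 12 = 0.833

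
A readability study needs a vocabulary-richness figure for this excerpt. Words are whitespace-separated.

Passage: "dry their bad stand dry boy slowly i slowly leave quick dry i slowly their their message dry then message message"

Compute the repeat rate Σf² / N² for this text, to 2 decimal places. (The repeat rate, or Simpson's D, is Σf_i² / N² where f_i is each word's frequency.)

Frequencies: dry:4, their:3, slowly:3, message:3, i:2, bad:1, stand:1, boy:1, leave:1, quick:1, then:1
Σf² = 53; N² = 441
Repeat rate = 53 / 441 = 0.12

0.12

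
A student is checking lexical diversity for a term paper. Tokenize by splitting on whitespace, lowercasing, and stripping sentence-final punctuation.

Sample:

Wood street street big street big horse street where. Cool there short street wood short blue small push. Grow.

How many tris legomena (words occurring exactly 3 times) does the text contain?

Frequencies: street:5, wood:2, big:2, short:2, horse:1, where:1, cool:1, there:1, blue:1, small:1, push:1, grow:1
Words with frequency 3: (none)

0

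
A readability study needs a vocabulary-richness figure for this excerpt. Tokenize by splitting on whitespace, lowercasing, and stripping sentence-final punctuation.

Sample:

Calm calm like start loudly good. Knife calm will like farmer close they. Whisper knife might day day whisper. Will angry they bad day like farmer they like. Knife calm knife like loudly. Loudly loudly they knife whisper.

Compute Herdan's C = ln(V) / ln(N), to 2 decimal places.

N = 38, V = 15.
ln(V) = 2.708050, ln(N) = 3.637586
C = 2.708050 / 3.637586 = 0.74

0.74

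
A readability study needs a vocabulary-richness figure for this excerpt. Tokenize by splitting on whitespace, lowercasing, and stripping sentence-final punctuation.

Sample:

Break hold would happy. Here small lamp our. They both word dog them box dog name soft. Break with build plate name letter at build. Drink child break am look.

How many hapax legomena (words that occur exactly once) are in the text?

Frequencies: break:3, dog:2, name:2, build:2, hold:1, would:1, happy:1, here:1, small:1, lamp:1, our:1, they:1, both:1, word:1, them:1, box:1, soft:1, with:1, plate:1, letter:1, … (5 more, each freq 1)
Hapax (freq=1): am, at, both, box, child, drink, happy, here, hold, lamp, letter, look, our, plate, small, soft, them, they, with, word, would

21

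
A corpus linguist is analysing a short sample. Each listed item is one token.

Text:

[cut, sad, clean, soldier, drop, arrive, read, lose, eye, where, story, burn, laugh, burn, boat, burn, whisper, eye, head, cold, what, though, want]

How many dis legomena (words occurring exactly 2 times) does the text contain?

Frequencies: burn:3, eye:2, cut:1, sad:1, clean:1, soldier:1, drop:1, arrive:1, read:1, lose:1, where:1, story:1, laugh:1, boat:1, whisper:1, head:1, cold:1, what:1, though:1, want:1
Words with frequency 2: eye

1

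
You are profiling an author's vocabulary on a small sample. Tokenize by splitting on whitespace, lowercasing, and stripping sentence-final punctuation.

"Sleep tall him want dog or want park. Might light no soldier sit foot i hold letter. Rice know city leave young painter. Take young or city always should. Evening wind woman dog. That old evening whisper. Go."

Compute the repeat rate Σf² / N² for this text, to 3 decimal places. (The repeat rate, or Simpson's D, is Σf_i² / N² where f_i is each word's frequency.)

0.035

Frequencies: want:2, dog:2, or:2, city:2, young:2, evening:2, sleep:1, tall:1, him:1, park:1, might:1, light:1, no:1, soldier:1, sit:1, foot:1, i:1, hold:1, letter:1, rice:1, … (12 more, each freq 1)
Σf² = 50; N² = 1444
Repeat rate = 50 / 1444 = 0.035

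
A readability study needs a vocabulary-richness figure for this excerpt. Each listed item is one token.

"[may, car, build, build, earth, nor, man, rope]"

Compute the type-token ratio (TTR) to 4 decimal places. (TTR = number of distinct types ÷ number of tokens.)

0.8750

N = 8 tokens, V = 7 types.
TTR = V / N = 7 / 8 = 0.8750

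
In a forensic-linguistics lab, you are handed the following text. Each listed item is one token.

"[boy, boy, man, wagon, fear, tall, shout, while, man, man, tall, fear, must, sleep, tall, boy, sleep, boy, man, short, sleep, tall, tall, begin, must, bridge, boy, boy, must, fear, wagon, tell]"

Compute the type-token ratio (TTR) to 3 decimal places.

0.406

N = 32 tokens, V = 13 types.
TTR = V / N = 13 / 32 = 0.406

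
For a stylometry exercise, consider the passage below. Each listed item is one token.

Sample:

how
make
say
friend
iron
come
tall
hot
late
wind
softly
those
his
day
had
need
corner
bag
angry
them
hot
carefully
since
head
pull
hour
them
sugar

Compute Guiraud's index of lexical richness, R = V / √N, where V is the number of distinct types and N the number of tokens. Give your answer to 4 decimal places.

4.9135

N = 28, V = 26.
√N = 5.291503
R = 26 / 5.291503 = 4.9135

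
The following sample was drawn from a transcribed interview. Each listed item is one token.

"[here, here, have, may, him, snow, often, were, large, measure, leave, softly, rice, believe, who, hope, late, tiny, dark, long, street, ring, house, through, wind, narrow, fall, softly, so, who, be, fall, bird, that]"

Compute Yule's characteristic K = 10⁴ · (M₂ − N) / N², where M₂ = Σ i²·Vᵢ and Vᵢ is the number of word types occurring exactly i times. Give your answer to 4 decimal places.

69.2042

Frequencies: here:2, softly:2, who:2, fall:2, have:1, may:1, him:1, snow:1, often:1, were:1, large:1, measure:1, leave:1, rice:1, believe:1, hope:1, late:1, tiny:1, dark:1, long:1, … (10 more, each freq 1)
N = 34. Frequency spectrum: V_1=26, V_2=4
M₂ = 1²·26 + 2²·4 = 42
K = 10000 × (42 − 34) / 34² = 69.2042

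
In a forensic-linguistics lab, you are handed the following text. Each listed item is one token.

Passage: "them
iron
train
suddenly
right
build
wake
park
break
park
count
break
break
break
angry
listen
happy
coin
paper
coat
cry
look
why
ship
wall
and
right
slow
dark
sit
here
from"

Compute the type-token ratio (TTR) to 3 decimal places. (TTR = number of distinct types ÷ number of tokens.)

0.844

N = 32 tokens, V = 27 types.
TTR = V / N = 27 / 32 = 0.844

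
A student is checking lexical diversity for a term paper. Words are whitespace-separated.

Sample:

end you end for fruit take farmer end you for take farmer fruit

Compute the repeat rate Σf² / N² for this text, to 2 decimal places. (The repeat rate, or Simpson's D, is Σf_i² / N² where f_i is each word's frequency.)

0.17

Frequencies: end:3, you:2, for:2, fruit:2, take:2, farmer:2
Σf² = 29; N² = 169
Repeat rate = 29 / 169 = 0.17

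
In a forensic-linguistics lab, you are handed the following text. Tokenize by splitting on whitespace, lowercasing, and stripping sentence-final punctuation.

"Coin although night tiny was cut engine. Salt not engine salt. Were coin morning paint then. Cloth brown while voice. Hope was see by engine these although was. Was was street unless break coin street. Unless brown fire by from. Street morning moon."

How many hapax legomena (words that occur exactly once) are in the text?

17

Frequencies: was:5, coin:3, engine:3, street:3, although:2, salt:2, morning:2, brown:2, by:2, unless:2, night:1, tiny:1, cut:1, not:1, were:1, paint:1, then:1, cloth:1, while:1, voice:1, … (7 more, each freq 1)
Hapax (freq=1): break, cloth, cut, fire, from, hope, moon, night, not, paint, see, then, these, tiny, voice, were, while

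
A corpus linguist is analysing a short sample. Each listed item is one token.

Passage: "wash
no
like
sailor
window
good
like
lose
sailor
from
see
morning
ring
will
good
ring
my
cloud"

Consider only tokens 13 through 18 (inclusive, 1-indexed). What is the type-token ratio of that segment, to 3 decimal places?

Segment tokens 13–18: ring, will, good, ring, my, cloud
Segment N = 6, segment V = 5.
TTR = 5 / 6 = 0.833

0.833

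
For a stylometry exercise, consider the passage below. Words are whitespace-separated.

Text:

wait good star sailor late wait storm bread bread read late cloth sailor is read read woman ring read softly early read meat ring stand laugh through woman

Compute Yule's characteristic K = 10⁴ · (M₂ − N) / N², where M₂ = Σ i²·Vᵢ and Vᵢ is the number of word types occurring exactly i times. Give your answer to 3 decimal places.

Frequencies: read:5, wait:2, sailor:2, late:2, bread:2, woman:2, ring:2, good:1, star:1, storm:1, cloth:1, is:1, softly:1, early:1, meat:1, stand:1, laugh:1, through:1
N = 28. Frequency spectrum: V_1=11, V_2=6, V_5=1
M₂ = 1²·11 + 2²·6 + 5²·1 = 60
K = 10000 × (60 − 28) / 28² = 408.163

408.163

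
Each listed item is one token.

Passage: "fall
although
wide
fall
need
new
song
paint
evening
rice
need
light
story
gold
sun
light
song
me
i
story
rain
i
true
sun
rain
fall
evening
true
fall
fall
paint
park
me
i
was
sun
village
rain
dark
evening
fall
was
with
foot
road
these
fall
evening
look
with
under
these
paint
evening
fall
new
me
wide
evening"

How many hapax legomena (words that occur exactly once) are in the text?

Frequencies: fall:8, evening:6, paint:3, sun:3, me:3, i:3, rain:3, wide:2, need:2, new:2, song:2, light:2, story:2, true:2, was:2, with:2, these:2, although:1, rice:1, gold:1, … (7 more, each freq 1)
Hapax (freq=1): although, dark, foot, gold, look, park, rice, road, under, village

10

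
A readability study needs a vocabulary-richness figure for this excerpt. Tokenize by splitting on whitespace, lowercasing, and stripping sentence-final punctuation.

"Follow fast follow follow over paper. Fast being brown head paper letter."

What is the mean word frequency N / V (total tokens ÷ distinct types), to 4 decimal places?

1.5000

N = 12 tokens, V = 8 types.
Mean frequency = N / V = 12 / 8 = 1.5000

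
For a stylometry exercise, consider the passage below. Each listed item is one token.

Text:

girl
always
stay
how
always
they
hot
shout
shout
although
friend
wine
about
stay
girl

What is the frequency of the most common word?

2

Frequencies: girl:2, always:2, stay:2, shout:2, how:1, they:1, hot:1, although:1, friend:1, wine:1, about:1
Most common: 'girl' with frequency 2.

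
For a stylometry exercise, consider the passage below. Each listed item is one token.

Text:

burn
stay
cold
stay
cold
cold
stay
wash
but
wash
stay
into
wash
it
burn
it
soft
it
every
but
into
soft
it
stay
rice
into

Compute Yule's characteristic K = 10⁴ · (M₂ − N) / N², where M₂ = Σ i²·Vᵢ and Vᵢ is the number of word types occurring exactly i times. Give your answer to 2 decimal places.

Frequencies: stay:5, it:4, cold:3, wash:3, into:3, burn:2, but:2, soft:2, every:1, rice:1
N = 26. Frequency spectrum: V_1=2, V_2=3, V_3=3, V_4=1, V_5=1
M₂ = 1²·2 + 2²·3 + 3²·3 + 4²·1 + 5²·1 = 82
K = 10000 × (82 − 26) / 26² = 828.40

828.40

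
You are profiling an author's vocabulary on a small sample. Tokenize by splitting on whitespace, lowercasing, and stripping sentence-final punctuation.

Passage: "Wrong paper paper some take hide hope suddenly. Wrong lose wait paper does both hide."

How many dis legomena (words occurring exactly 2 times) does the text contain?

Frequencies: paper:3, wrong:2, hide:2, some:1, take:1, hope:1, suddenly:1, lose:1, wait:1, does:1, both:1
Words with frequency 2: hide, wrong

2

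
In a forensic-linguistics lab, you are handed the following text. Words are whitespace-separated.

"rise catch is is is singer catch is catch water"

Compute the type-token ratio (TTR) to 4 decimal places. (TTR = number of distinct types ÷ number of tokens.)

N = 10 tokens, V = 5 types.
TTR = V / N = 5 / 10 = 0.5000

0.5000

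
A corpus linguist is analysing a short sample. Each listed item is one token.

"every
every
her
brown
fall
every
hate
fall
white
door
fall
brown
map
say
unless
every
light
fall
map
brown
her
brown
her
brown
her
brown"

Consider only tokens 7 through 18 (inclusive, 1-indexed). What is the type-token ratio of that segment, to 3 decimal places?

Segment tokens 7–18: hate, fall, white, door, fall, brown, map, say, unless, every, light, fall
Segment N = 12, segment V = 10.
TTR = 10 / 12 = 0.833

0.833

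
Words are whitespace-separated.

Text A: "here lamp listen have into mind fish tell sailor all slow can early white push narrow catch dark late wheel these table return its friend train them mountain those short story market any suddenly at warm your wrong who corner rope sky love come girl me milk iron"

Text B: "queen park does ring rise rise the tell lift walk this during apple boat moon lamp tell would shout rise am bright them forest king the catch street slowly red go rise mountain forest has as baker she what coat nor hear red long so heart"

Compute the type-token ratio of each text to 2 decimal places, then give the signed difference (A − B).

TTR(A) = 48/48 = 1.00
TTR(B) = 39/46 = 0.85
Difference = 1.00 − 0.85 = 0.15

0.15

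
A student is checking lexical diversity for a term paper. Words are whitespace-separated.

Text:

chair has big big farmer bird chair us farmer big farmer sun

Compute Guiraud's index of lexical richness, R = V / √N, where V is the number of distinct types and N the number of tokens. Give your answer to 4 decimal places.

N = 12, V = 7.
√N = 3.464102
R = 7 / 3.464102 = 2.0207

2.0207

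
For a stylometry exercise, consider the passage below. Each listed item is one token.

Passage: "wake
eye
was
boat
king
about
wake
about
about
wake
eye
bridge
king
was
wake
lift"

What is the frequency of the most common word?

4

Frequencies: wake:4, about:3, eye:2, was:2, king:2, boat:1, bridge:1, lift:1
Most common: 'wake' with frequency 4.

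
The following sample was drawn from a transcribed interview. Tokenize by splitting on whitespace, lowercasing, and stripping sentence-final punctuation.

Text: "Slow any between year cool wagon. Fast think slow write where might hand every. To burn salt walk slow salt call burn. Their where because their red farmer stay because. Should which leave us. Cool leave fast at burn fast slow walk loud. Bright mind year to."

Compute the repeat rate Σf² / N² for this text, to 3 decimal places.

0.040

Frequencies: slow:4, fast:3, burn:3, year:2, cool:2, where:2, to:2, salt:2, walk:2, their:2, because:2, leave:2, any:1, between:1, wagon:1, think:1, write:1, might:1, hand:1, every:1, … (11 more, each freq 1)
Σf² = 89; N² = 2209
Repeat rate = 89 / 2209 = 0.040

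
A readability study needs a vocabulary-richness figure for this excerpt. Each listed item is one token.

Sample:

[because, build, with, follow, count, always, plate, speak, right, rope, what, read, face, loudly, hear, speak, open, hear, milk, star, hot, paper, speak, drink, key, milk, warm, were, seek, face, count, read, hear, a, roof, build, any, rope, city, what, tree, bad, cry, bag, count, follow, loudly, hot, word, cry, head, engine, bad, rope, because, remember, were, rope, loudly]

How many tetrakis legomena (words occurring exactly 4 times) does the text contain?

1

Frequencies: rope:4, count:3, speak:3, loudly:3, hear:3, because:2, build:2, follow:2, what:2, read:2, face:2, milk:2, hot:2, were:2, bad:2, cry:2, with:1, always:1, plate:1, right:1, … (17 more, each freq 1)
Words with frequency 4: rope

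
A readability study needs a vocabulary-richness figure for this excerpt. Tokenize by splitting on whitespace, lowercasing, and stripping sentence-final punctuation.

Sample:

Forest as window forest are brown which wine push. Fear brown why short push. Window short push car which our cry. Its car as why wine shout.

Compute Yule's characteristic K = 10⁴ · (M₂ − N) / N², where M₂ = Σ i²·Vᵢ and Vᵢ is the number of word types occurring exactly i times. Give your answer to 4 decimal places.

329.2181

Frequencies: push:3, forest:2, as:2, window:2, brown:2, which:2, wine:2, why:2, short:2, car:2, are:1, fear:1, our:1, cry:1, its:1, shout:1
N = 27. Frequency spectrum: V_1=6, V_2=9, V_3=1
M₂ = 1²·6 + 2²·9 + 3²·1 = 51
K = 10000 × (51 − 27) / 27² = 329.2181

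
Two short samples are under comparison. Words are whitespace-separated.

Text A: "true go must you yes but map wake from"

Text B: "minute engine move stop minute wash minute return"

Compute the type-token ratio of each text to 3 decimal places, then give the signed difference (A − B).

0.250

TTR(A) = 9/9 = 1.000
TTR(B) = 6/8 = 0.750
Difference = 1.000 − 0.750 = 0.250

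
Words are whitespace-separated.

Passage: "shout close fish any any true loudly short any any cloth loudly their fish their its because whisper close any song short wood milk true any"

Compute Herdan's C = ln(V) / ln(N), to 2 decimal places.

0.83

N = 26, V = 15.
ln(V) = 2.708050, ln(N) = 3.258097
C = 2.708050 / 3.258097 = 0.83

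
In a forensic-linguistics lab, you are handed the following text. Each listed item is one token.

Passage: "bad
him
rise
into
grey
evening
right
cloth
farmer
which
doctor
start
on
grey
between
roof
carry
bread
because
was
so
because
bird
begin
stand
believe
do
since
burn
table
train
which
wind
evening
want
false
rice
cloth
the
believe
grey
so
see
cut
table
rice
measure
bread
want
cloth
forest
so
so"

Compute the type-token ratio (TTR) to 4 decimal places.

N = 53 tokens, V = 38 types.
TTR = V / N = 38 / 53 = 0.7170

0.7170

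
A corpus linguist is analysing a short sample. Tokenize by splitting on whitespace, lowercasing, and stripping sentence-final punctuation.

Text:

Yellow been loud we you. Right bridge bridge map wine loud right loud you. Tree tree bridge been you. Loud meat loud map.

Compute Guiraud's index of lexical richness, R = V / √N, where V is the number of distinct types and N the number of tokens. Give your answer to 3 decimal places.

2.294

N = 23, V = 11.
√N = 4.795832
R = 11 / 4.795832 = 2.294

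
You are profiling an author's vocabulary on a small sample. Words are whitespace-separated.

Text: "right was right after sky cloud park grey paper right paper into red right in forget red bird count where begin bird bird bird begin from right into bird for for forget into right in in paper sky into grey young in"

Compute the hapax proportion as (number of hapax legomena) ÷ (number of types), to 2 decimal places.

Frequencies: right:6, bird:5, into:4, in:4, paper:3, sky:2, grey:2, red:2, forget:2, begin:2, for:2, was:1, after:1, cloud:1, park:1, count:1, where:1, from:1, young:1
Hapax count = 8; type count = 19.
Ratio = 8 / 19 = 0.42

0.42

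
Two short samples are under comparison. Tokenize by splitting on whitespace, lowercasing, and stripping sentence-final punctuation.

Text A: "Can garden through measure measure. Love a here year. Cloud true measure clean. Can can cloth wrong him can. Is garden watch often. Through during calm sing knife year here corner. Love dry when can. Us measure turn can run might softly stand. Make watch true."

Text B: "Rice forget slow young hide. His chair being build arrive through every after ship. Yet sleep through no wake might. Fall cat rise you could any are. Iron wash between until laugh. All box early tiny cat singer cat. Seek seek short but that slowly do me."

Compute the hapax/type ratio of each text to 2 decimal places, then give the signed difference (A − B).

A: hapax=22, V=31, ratio=0.71
B: hapax=40, V=43, ratio=0.93
Difference = 0.71 − 0.93 = -0.22

-0.22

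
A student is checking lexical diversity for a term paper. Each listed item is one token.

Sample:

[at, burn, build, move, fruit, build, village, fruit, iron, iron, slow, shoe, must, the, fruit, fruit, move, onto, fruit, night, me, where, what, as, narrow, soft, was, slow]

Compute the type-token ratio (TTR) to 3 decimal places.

N = 28 tokens, V = 20 types.
TTR = V / N = 20 / 28 = 0.714

0.714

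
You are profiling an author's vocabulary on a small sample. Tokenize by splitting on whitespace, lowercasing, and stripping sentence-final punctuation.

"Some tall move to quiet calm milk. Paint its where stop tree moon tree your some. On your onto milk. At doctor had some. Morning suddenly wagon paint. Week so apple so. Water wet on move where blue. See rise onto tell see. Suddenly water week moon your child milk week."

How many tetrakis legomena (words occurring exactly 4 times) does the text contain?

0

Frequencies: some:3, milk:3, your:3, week:3, move:2, paint:2, where:2, tree:2, moon:2, on:2, onto:2, suddenly:2, so:2, water:2, see:2, tall:1, to:1, quiet:1, calm:1, its:1, … (12 more, each freq 1)
Words with frequency 4: (none)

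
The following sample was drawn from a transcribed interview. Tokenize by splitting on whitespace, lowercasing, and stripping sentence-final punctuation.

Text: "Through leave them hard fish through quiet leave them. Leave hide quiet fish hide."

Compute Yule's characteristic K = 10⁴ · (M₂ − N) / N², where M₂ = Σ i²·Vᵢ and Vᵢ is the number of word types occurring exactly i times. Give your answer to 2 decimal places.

816.33

Frequencies: leave:3, through:2, them:2, fish:2, quiet:2, hide:2, hard:1
N = 14. Frequency spectrum: V_1=1, V_2=5, V_3=1
M₂ = 1²·1 + 2²·5 + 3²·1 = 30
K = 10000 × (30 − 14) / 14² = 816.33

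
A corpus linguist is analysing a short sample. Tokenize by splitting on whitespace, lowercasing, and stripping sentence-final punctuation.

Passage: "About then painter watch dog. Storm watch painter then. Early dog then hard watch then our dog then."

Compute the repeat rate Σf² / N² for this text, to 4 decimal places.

0.1605

Frequencies: then:5, watch:3, dog:3, painter:2, about:1, storm:1, early:1, hard:1, our:1
Σf² = 52; N² = 324
Repeat rate = 52 / 324 = 0.1605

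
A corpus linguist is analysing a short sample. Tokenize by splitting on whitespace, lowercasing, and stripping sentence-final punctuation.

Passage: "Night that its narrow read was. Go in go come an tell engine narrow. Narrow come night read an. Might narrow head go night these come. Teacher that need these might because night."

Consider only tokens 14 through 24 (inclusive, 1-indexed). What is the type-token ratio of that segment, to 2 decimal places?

Segment tokens 14–24: narrow, narrow, come, night, read, an, might, narrow, head, go, night
Segment N = 11, segment V = 8.
TTR = 8 / 11 = 0.73

0.73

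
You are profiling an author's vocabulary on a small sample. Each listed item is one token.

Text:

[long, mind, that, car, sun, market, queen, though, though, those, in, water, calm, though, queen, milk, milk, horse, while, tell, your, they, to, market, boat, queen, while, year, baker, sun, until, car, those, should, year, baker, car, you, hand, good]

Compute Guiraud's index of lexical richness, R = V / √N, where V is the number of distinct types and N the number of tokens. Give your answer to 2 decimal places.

4.27

N = 40, V = 27.
√N = 6.324555
R = 27 / 6.324555 = 4.27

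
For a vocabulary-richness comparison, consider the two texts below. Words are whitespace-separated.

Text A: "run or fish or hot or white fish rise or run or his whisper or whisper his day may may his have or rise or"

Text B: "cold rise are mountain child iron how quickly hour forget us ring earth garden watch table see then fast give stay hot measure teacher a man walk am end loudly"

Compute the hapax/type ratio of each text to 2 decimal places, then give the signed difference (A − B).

-0.64

A: hapax=4, V=11, ratio=0.36
B: hapax=30, V=30, ratio=1.00
Difference = 0.36 − 1.00 = -0.64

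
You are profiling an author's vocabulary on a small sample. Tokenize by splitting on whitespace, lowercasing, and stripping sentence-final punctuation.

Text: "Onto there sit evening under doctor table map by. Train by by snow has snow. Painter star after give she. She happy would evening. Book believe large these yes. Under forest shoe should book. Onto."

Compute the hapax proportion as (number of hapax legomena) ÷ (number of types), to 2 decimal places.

0.74

Frequencies: by:3, onto:2, evening:2, under:2, snow:2, she:2, book:2, there:1, sit:1, doctor:1, table:1, map:1, train:1, has:1, painter:1, star:1, after:1, give:1, happy:1, would:1, … (7 more, each freq 1)
Hapax count = 20; type count = 27.
Ratio = 20 / 27 = 0.74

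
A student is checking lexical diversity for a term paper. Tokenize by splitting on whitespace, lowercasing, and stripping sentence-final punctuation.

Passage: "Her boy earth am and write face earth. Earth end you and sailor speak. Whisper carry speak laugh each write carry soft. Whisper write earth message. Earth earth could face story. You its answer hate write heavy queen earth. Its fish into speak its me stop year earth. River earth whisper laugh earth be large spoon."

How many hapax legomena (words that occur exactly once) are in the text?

Frequencies: earth:10, write:4, speak:3, whisper:3, its:3, and:2, face:2, you:2, carry:2, laugh:2, her:1, boy:1, am:1, end:1, sailor:1, each:1, soft:1, message:1, could:1, story:1, … (13 more, each freq 1)
Hapax (freq=1): am, answer, be, boy, could, each, end, fish, hate, heavy, her, into, large, me, message, queen, river, sailor, soft, spoon, stop, story, year

23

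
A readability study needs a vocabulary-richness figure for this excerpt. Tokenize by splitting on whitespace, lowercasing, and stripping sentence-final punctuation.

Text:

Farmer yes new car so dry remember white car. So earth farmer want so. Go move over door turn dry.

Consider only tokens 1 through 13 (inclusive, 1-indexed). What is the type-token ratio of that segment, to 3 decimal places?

Segment tokens 1–13: farmer, yes, new, car, so, dry, remember, white, car, so, earth, farmer, want
Segment N = 13, segment V = 10.
TTR = 10 / 13 = 0.769

0.769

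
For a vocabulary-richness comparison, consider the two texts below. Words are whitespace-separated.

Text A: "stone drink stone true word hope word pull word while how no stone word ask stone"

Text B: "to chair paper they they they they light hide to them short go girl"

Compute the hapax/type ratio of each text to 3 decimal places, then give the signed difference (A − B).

0.000

A: hapax=8, V=10, ratio=0.800
B: hapax=8, V=10, ratio=0.800
Difference = 0.800 − 0.800 = 0.000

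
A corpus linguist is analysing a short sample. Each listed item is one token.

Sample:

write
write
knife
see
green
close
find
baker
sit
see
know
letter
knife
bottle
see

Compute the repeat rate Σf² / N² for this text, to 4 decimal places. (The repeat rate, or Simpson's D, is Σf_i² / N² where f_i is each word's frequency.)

Frequencies: see:3, write:2, knife:2, green:1, close:1, find:1, baker:1, sit:1, know:1, letter:1, bottle:1
Σf² = 25; N² = 225
Repeat rate = 25 / 225 = 0.1111

0.1111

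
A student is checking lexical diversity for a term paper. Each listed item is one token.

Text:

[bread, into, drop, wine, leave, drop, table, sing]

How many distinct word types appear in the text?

Distinct types: {bread, drop, into, leave, sing, table, wine}
V = 7

7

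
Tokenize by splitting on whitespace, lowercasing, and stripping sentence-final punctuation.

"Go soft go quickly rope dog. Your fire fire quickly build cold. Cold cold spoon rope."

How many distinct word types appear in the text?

10

Distinct types: {build, cold, dog, fire, go, quickly, rope, soft, spoon, your}
V = 10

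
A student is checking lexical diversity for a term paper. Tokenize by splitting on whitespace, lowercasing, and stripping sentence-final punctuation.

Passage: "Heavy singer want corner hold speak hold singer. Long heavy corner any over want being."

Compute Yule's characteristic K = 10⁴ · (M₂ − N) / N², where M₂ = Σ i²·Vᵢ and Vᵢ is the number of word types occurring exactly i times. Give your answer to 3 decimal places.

Frequencies: heavy:2, singer:2, want:2, corner:2, hold:2, speak:1, long:1, any:1, over:1, being:1
N = 15. Frequency spectrum: V_1=5, V_2=5
M₂ = 1²·5 + 2²·5 = 25
K = 10000 × (25 − 15) / 15² = 444.444

444.444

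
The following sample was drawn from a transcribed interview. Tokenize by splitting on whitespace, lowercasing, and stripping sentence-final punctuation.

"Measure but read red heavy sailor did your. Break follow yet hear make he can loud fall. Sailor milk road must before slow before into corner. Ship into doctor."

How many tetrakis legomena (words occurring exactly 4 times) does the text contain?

0

Frequencies: sailor:2, before:2, into:2, measure:1, but:1, read:1, red:1, heavy:1, did:1, your:1, break:1, follow:1, yet:1, hear:1, make:1, he:1, can:1, loud:1, fall:1, milk:1, … (6 more, each freq 1)
Words with frequency 4: (none)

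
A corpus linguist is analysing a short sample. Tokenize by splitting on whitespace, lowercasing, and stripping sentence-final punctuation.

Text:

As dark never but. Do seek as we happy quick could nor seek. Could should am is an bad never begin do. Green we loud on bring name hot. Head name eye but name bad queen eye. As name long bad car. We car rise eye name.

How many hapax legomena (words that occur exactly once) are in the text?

Frequencies: name:5, as:3, we:3, bad:3, eye:3, never:2, but:2, do:2, seek:2, could:2, car:2, dark:1, happy:1, quick:1, nor:1, should:1, am:1, is:1, an:1, begin:1, … (9 more, each freq 1)
Hapax (freq=1): am, an, begin, bring, dark, green, happy, head, hot, is, long, loud, nor, on, queen, quick, rise, should

18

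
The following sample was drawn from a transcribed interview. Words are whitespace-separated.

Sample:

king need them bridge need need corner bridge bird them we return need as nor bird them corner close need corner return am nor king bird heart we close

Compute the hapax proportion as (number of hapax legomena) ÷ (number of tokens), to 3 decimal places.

0.103

Frequencies: need:5, them:3, corner:3, bird:3, king:2, bridge:2, we:2, return:2, nor:2, close:2, as:1, am:1, heart:1
Hapax count = 3; token count = 29.
Ratio = 3 / 29 = 0.103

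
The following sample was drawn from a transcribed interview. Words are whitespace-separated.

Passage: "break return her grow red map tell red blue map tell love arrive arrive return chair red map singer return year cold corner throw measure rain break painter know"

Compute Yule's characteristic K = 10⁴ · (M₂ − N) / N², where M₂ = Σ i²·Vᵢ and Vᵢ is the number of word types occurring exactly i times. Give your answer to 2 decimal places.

Frequencies: return:3, red:3, map:3, break:2, tell:2, arrive:2, her:1, grow:1, blue:1, love:1, chair:1, singer:1, year:1, cold:1, corner:1, throw:1, measure:1, rain:1, painter:1, know:1
N = 29. Frequency spectrum: V_1=14, V_2=3, V_3=3
M₂ = 1²·14 + 2²·3 + 3²·3 = 53
K = 10000 × (53 − 29) / 29² = 285.37

285.37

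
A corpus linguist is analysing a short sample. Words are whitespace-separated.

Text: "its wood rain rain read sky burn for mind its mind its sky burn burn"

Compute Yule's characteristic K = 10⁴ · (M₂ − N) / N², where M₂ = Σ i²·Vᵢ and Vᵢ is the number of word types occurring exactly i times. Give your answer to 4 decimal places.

800.0000

Frequencies: its:3, burn:3, rain:2, sky:2, mind:2, wood:1, read:1, for:1
N = 15. Frequency spectrum: V_1=3, V_2=3, V_3=2
M₂ = 1²·3 + 2²·3 + 3²·2 = 33
K = 10000 × (33 − 15) / 15² = 800.0000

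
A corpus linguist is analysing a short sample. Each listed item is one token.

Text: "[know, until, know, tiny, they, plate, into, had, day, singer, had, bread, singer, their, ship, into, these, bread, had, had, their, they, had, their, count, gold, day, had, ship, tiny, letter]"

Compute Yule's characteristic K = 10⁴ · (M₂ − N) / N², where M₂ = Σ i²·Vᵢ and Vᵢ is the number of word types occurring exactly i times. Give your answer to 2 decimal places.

541.10

Frequencies: had:6, their:3, know:2, tiny:2, they:2, into:2, day:2, singer:2, bread:2, ship:2, until:1, plate:1, these:1, count:1, gold:1, letter:1
N = 31. Frequency spectrum: V_1=6, V_2=8, V_3=1, V_6=1
M₂ = 1²·6 + 2²·8 + 3²·1 + 6²·1 = 83
K = 10000 × (83 − 31) / 31² = 541.10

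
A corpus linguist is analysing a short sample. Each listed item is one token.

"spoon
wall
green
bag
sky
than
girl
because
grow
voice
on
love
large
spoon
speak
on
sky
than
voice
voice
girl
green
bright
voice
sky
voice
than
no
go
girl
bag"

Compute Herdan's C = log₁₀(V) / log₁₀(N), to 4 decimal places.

0.8251

N = 31, V = 17.
log₁₀(V) = 1.230449, log₁₀(N) = 1.491362
C = 1.230449 / 1.491362 = 0.8251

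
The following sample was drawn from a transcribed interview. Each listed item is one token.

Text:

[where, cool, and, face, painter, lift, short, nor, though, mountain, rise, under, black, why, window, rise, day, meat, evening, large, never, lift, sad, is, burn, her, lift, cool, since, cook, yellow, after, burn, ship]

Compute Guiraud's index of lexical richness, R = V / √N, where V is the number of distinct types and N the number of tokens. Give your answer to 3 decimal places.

N = 34, V = 29.
√N = 5.830952
R = 29 / 5.830952 = 4.973

4.973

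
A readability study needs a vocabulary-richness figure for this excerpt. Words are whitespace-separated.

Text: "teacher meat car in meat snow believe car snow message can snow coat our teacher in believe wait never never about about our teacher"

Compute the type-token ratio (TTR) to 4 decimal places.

0.5417

N = 24 tokens, V = 13 types.
TTR = V / N = 13 / 24 = 0.5417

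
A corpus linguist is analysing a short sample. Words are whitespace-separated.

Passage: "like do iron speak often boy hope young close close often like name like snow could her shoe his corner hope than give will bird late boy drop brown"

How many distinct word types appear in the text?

Distinct types: {bird, boy, brown, close, corner, could, do, drop, give, her, his, hope, iron, late, like, name, often, shoe, snow, speak, than, will, young}
V = 23

23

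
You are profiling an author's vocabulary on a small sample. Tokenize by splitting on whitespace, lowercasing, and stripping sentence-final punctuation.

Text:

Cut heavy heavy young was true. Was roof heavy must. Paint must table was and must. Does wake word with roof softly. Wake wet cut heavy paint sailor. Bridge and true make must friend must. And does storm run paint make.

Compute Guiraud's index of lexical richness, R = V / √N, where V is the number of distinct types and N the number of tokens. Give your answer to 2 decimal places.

3.44

N = 41, V = 22.
√N = 6.403124
R = 22 / 6.403124 = 3.44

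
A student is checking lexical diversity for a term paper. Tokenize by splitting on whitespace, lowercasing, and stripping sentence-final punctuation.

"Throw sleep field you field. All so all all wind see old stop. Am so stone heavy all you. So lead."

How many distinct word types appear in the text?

14

Distinct types: {all, am, field, heavy, lead, old, see, sleep, so, stone, stop, throw, wind, you}
V = 14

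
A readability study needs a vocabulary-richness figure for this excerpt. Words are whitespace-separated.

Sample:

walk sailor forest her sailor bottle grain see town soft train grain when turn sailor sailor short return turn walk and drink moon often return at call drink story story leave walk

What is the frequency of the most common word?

4

Frequencies: sailor:4, walk:3, grain:2, turn:2, return:2, drink:2, story:2, forest:1, her:1, bottle:1, see:1, town:1, soft:1, train:1, when:1, short:1, and:1, moon:1, often:1, at:1, … (2 more, each freq 1)
Most common: 'sailor' with frequency 4.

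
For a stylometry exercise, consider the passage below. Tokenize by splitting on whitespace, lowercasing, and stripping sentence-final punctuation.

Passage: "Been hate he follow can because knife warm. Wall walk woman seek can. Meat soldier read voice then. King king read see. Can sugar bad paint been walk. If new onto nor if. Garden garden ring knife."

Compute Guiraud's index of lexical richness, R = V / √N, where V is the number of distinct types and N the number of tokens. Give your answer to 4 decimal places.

4.6032

N = 37, V = 28.
√N = 6.082763
R = 28 / 6.082763 = 4.6032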